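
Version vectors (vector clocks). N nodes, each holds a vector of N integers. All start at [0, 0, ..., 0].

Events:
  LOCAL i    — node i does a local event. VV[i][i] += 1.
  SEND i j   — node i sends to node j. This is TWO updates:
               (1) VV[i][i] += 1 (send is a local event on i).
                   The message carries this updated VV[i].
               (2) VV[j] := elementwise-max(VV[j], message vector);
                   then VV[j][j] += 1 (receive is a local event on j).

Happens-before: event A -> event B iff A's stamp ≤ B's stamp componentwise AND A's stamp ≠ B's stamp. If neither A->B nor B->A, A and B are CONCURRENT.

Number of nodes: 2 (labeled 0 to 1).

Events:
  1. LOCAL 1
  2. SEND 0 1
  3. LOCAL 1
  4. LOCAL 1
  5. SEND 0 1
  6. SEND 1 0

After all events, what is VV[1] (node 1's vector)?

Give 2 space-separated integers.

Initial: VV[0]=[0, 0]
Initial: VV[1]=[0, 0]
Event 1: LOCAL 1: VV[1][1]++ -> VV[1]=[0, 1]
Event 2: SEND 0->1: VV[0][0]++ -> VV[0]=[1, 0], msg_vec=[1, 0]; VV[1]=max(VV[1],msg_vec) then VV[1][1]++ -> VV[1]=[1, 2]
Event 3: LOCAL 1: VV[1][1]++ -> VV[1]=[1, 3]
Event 4: LOCAL 1: VV[1][1]++ -> VV[1]=[1, 4]
Event 5: SEND 0->1: VV[0][0]++ -> VV[0]=[2, 0], msg_vec=[2, 0]; VV[1]=max(VV[1],msg_vec) then VV[1][1]++ -> VV[1]=[2, 5]
Event 6: SEND 1->0: VV[1][1]++ -> VV[1]=[2, 6], msg_vec=[2, 6]; VV[0]=max(VV[0],msg_vec) then VV[0][0]++ -> VV[0]=[3, 6]
Final vectors: VV[0]=[3, 6]; VV[1]=[2, 6]

Answer: 2 6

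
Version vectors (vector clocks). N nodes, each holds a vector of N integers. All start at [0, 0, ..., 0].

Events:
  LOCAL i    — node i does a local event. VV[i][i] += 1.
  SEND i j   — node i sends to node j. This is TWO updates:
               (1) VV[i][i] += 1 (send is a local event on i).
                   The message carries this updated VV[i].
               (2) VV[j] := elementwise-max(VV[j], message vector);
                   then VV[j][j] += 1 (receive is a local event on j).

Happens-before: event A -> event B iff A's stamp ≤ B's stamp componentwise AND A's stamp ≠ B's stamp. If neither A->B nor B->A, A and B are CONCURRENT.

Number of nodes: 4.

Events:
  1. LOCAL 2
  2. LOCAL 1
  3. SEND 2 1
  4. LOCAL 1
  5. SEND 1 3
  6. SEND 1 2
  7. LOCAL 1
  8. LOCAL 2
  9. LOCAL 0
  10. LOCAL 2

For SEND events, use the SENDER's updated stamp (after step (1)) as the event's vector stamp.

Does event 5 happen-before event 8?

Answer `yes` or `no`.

Initial: VV[0]=[0, 0, 0, 0]
Initial: VV[1]=[0, 0, 0, 0]
Initial: VV[2]=[0, 0, 0, 0]
Initial: VV[3]=[0, 0, 0, 0]
Event 1: LOCAL 2: VV[2][2]++ -> VV[2]=[0, 0, 1, 0]
Event 2: LOCAL 1: VV[1][1]++ -> VV[1]=[0, 1, 0, 0]
Event 3: SEND 2->1: VV[2][2]++ -> VV[2]=[0, 0, 2, 0], msg_vec=[0, 0, 2, 0]; VV[1]=max(VV[1],msg_vec) then VV[1][1]++ -> VV[1]=[0, 2, 2, 0]
Event 4: LOCAL 1: VV[1][1]++ -> VV[1]=[0, 3, 2, 0]
Event 5: SEND 1->3: VV[1][1]++ -> VV[1]=[0, 4, 2, 0], msg_vec=[0, 4, 2, 0]; VV[3]=max(VV[3],msg_vec) then VV[3][3]++ -> VV[3]=[0, 4, 2, 1]
Event 6: SEND 1->2: VV[1][1]++ -> VV[1]=[0, 5, 2, 0], msg_vec=[0, 5, 2, 0]; VV[2]=max(VV[2],msg_vec) then VV[2][2]++ -> VV[2]=[0, 5, 3, 0]
Event 7: LOCAL 1: VV[1][1]++ -> VV[1]=[0, 6, 2, 0]
Event 8: LOCAL 2: VV[2][2]++ -> VV[2]=[0, 5, 4, 0]
Event 9: LOCAL 0: VV[0][0]++ -> VV[0]=[1, 0, 0, 0]
Event 10: LOCAL 2: VV[2][2]++ -> VV[2]=[0, 5, 5, 0]
Event 5 stamp: [0, 4, 2, 0]
Event 8 stamp: [0, 5, 4, 0]
[0, 4, 2, 0] <= [0, 5, 4, 0]? True. Equal? False. Happens-before: True

Answer: yes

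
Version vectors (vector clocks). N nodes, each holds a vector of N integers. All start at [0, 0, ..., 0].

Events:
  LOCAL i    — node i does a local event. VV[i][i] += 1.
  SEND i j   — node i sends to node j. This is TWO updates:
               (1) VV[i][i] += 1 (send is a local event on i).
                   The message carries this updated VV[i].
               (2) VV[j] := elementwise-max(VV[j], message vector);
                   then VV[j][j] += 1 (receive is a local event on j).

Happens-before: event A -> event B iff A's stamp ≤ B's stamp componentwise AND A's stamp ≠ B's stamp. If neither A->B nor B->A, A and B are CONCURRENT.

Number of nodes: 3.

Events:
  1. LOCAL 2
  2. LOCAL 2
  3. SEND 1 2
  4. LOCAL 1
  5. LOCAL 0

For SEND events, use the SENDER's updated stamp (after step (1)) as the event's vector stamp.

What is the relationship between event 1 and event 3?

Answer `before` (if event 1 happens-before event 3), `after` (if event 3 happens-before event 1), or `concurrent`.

Initial: VV[0]=[0, 0, 0]
Initial: VV[1]=[0, 0, 0]
Initial: VV[2]=[0, 0, 0]
Event 1: LOCAL 2: VV[2][2]++ -> VV[2]=[0, 0, 1]
Event 2: LOCAL 2: VV[2][2]++ -> VV[2]=[0, 0, 2]
Event 3: SEND 1->2: VV[1][1]++ -> VV[1]=[0, 1, 0], msg_vec=[0, 1, 0]; VV[2]=max(VV[2],msg_vec) then VV[2][2]++ -> VV[2]=[0, 1, 3]
Event 4: LOCAL 1: VV[1][1]++ -> VV[1]=[0, 2, 0]
Event 5: LOCAL 0: VV[0][0]++ -> VV[0]=[1, 0, 0]
Event 1 stamp: [0, 0, 1]
Event 3 stamp: [0, 1, 0]
[0, 0, 1] <= [0, 1, 0]? False
[0, 1, 0] <= [0, 0, 1]? False
Relation: concurrent

Answer: concurrent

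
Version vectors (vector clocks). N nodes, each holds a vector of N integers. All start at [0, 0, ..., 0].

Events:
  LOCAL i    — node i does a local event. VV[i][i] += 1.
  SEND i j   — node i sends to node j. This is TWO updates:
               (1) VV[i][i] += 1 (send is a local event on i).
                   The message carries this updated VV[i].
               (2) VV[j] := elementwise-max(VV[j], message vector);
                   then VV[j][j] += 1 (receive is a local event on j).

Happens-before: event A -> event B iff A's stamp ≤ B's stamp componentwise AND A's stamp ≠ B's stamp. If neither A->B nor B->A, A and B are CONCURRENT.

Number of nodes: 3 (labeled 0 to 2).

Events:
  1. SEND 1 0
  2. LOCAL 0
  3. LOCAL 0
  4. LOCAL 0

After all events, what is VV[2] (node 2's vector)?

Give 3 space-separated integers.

Initial: VV[0]=[0, 0, 0]
Initial: VV[1]=[0, 0, 0]
Initial: VV[2]=[0, 0, 0]
Event 1: SEND 1->0: VV[1][1]++ -> VV[1]=[0, 1, 0], msg_vec=[0, 1, 0]; VV[0]=max(VV[0],msg_vec) then VV[0][0]++ -> VV[0]=[1, 1, 0]
Event 2: LOCAL 0: VV[0][0]++ -> VV[0]=[2, 1, 0]
Event 3: LOCAL 0: VV[0][0]++ -> VV[0]=[3, 1, 0]
Event 4: LOCAL 0: VV[0][0]++ -> VV[0]=[4, 1, 0]
Final vectors: VV[0]=[4, 1, 0]; VV[1]=[0, 1, 0]; VV[2]=[0, 0, 0]

Answer: 0 0 0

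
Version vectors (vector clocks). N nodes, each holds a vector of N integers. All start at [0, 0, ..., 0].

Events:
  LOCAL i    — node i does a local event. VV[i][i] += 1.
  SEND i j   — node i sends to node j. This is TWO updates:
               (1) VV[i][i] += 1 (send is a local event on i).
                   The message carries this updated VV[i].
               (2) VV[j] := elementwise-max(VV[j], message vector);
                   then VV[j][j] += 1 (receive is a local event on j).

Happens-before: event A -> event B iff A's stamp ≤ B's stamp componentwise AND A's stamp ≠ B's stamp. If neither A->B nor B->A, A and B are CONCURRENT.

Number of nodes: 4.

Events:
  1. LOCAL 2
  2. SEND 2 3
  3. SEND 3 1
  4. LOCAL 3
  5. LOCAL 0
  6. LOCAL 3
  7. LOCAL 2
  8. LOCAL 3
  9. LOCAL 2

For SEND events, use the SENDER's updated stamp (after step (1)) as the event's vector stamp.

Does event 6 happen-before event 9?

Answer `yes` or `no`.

Initial: VV[0]=[0, 0, 0, 0]
Initial: VV[1]=[0, 0, 0, 0]
Initial: VV[2]=[0, 0, 0, 0]
Initial: VV[3]=[0, 0, 0, 0]
Event 1: LOCAL 2: VV[2][2]++ -> VV[2]=[0, 0, 1, 0]
Event 2: SEND 2->3: VV[2][2]++ -> VV[2]=[0, 0, 2, 0], msg_vec=[0, 0, 2, 0]; VV[3]=max(VV[3],msg_vec) then VV[3][3]++ -> VV[3]=[0, 0, 2, 1]
Event 3: SEND 3->1: VV[3][3]++ -> VV[3]=[0, 0, 2, 2], msg_vec=[0, 0, 2, 2]; VV[1]=max(VV[1],msg_vec) then VV[1][1]++ -> VV[1]=[0, 1, 2, 2]
Event 4: LOCAL 3: VV[3][3]++ -> VV[3]=[0, 0, 2, 3]
Event 5: LOCAL 0: VV[0][0]++ -> VV[0]=[1, 0, 0, 0]
Event 6: LOCAL 3: VV[3][3]++ -> VV[3]=[0, 0, 2, 4]
Event 7: LOCAL 2: VV[2][2]++ -> VV[2]=[0, 0, 3, 0]
Event 8: LOCAL 3: VV[3][3]++ -> VV[3]=[0, 0, 2, 5]
Event 9: LOCAL 2: VV[2][2]++ -> VV[2]=[0, 0, 4, 0]
Event 6 stamp: [0, 0, 2, 4]
Event 9 stamp: [0, 0, 4, 0]
[0, 0, 2, 4] <= [0, 0, 4, 0]? False. Equal? False. Happens-before: False

Answer: no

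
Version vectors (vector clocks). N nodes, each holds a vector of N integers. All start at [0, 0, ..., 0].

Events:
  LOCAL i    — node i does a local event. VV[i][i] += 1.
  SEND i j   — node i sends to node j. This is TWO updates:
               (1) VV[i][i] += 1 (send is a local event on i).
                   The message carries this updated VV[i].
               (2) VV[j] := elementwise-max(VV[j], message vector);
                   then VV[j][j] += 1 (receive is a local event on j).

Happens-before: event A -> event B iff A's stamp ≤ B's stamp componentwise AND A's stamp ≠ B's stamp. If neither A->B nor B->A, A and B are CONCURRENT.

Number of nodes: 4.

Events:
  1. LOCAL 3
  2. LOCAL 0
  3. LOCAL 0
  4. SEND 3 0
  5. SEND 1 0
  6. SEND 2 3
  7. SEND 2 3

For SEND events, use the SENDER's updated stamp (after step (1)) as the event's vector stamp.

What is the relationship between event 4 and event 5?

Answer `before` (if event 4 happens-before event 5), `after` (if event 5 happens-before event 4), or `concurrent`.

Initial: VV[0]=[0, 0, 0, 0]
Initial: VV[1]=[0, 0, 0, 0]
Initial: VV[2]=[0, 0, 0, 0]
Initial: VV[3]=[0, 0, 0, 0]
Event 1: LOCAL 3: VV[3][3]++ -> VV[3]=[0, 0, 0, 1]
Event 2: LOCAL 0: VV[0][0]++ -> VV[0]=[1, 0, 0, 0]
Event 3: LOCAL 0: VV[0][0]++ -> VV[0]=[2, 0, 0, 0]
Event 4: SEND 3->0: VV[3][3]++ -> VV[3]=[0, 0, 0, 2], msg_vec=[0, 0, 0, 2]; VV[0]=max(VV[0],msg_vec) then VV[0][0]++ -> VV[0]=[3, 0, 0, 2]
Event 5: SEND 1->0: VV[1][1]++ -> VV[1]=[0, 1, 0, 0], msg_vec=[0, 1, 0, 0]; VV[0]=max(VV[0],msg_vec) then VV[0][0]++ -> VV[0]=[4, 1, 0, 2]
Event 6: SEND 2->3: VV[2][2]++ -> VV[2]=[0, 0, 1, 0], msg_vec=[0, 0, 1, 0]; VV[3]=max(VV[3],msg_vec) then VV[3][3]++ -> VV[3]=[0, 0, 1, 3]
Event 7: SEND 2->3: VV[2][2]++ -> VV[2]=[0, 0, 2, 0], msg_vec=[0, 0, 2, 0]; VV[3]=max(VV[3],msg_vec) then VV[3][3]++ -> VV[3]=[0, 0, 2, 4]
Event 4 stamp: [0, 0, 0, 2]
Event 5 stamp: [0, 1, 0, 0]
[0, 0, 0, 2] <= [0, 1, 0, 0]? False
[0, 1, 0, 0] <= [0, 0, 0, 2]? False
Relation: concurrent

Answer: concurrent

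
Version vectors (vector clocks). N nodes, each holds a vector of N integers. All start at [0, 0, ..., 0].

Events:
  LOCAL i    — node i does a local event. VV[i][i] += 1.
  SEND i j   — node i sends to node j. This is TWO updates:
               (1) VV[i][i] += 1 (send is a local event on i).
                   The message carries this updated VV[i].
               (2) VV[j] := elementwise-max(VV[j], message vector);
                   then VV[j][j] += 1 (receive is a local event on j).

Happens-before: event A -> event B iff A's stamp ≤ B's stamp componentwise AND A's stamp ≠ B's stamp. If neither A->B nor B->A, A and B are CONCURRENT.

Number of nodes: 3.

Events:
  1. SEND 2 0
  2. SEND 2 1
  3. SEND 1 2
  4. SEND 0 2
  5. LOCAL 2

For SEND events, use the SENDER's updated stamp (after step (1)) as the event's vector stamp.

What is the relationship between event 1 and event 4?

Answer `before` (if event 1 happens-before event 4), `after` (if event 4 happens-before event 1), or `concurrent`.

Answer: before

Derivation:
Initial: VV[0]=[0, 0, 0]
Initial: VV[1]=[0, 0, 0]
Initial: VV[2]=[0, 0, 0]
Event 1: SEND 2->0: VV[2][2]++ -> VV[2]=[0, 0, 1], msg_vec=[0, 0, 1]; VV[0]=max(VV[0],msg_vec) then VV[0][0]++ -> VV[0]=[1, 0, 1]
Event 2: SEND 2->1: VV[2][2]++ -> VV[2]=[0, 0, 2], msg_vec=[0, 0, 2]; VV[1]=max(VV[1],msg_vec) then VV[1][1]++ -> VV[1]=[0, 1, 2]
Event 3: SEND 1->2: VV[1][1]++ -> VV[1]=[0, 2, 2], msg_vec=[0, 2, 2]; VV[2]=max(VV[2],msg_vec) then VV[2][2]++ -> VV[2]=[0, 2, 3]
Event 4: SEND 0->2: VV[0][0]++ -> VV[0]=[2, 0, 1], msg_vec=[2, 0, 1]; VV[2]=max(VV[2],msg_vec) then VV[2][2]++ -> VV[2]=[2, 2, 4]
Event 5: LOCAL 2: VV[2][2]++ -> VV[2]=[2, 2, 5]
Event 1 stamp: [0, 0, 1]
Event 4 stamp: [2, 0, 1]
[0, 0, 1] <= [2, 0, 1]? True
[2, 0, 1] <= [0, 0, 1]? False
Relation: before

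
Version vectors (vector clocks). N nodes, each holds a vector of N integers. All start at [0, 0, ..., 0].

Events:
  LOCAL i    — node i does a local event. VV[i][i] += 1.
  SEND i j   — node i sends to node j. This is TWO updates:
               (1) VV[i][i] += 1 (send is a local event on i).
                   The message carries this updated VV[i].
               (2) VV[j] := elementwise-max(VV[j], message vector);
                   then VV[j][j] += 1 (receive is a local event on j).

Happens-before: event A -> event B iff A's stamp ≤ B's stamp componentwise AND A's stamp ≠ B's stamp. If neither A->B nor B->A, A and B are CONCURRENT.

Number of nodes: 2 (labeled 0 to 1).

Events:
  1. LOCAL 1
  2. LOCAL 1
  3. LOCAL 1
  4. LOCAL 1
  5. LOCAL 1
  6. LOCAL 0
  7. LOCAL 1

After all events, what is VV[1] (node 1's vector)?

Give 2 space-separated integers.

Answer: 0 6

Derivation:
Initial: VV[0]=[0, 0]
Initial: VV[1]=[0, 0]
Event 1: LOCAL 1: VV[1][1]++ -> VV[1]=[0, 1]
Event 2: LOCAL 1: VV[1][1]++ -> VV[1]=[0, 2]
Event 3: LOCAL 1: VV[1][1]++ -> VV[1]=[0, 3]
Event 4: LOCAL 1: VV[1][1]++ -> VV[1]=[0, 4]
Event 5: LOCAL 1: VV[1][1]++ -> VV[1]=[0, 5]
Event 6: LOCAL 0: VV[0][0]++ -> VV[0]=[1, 0]
Event 7: LOCAL 1: VV[1][1]++ -> VV[1]=[0, 6]
Final vectors: VV[0]=[1, 0]; VV[1]=[0, 6]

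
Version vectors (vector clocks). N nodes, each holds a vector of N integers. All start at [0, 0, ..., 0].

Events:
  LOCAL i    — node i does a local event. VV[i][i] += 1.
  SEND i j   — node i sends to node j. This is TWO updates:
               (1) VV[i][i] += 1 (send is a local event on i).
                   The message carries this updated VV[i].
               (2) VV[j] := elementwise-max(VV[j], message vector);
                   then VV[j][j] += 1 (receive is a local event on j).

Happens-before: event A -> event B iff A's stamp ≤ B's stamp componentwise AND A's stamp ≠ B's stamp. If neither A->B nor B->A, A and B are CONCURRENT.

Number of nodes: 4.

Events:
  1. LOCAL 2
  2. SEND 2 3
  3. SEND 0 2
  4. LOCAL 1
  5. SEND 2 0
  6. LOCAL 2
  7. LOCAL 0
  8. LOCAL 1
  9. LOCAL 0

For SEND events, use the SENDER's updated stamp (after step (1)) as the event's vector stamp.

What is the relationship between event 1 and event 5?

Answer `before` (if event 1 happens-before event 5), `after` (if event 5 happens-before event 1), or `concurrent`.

Answer: before

Derivation:
Initial: VV[0]=[0, 0, 0, 0]
Initial: VV[1]=[0, 0, 0, 0]
Initial: VV[2]=[0, 0, 0, 0]
Initial: VV[3]=[0, 0, 0, 0]
Event 1: LOCAL 2: VV[2][2]++ -> VV[2]=[0, 0, 1, 0]
Event 2: SEND 2->3: VV[2][2]++ -> VV[2]=[0, 0, 2, 0], msg_vec=[0, 0, 2, 0]; VV[3]=max(VV[3],msg_vec) then VV[3][3]++ -> VV[3]=[0, 0, 2, 1]
Event 3: SEND 0->2: VV[0][0]++ -> VV[0]=[1, 0, 0, 0], msg_vec=[1, 0, 0, 0]; VV[2]=max(VV[2],msg_vec) then VV[2][2]++ -> VV[2]=[1, 0, 3, 0]
Event 4: LOCAL 1: VV[1][1]++ -> VV[1]=[0, 1, 0, 0]
Event 5: SEND 2->0: VV[2][2]++ -> VV[2]=[1, 0, 4, 0], msg_vec=[1, 0, 4, 0]; VV[0]=max(VV[0],msg_vec) then VV[0][0]++ -> VV[0]=[2, 0, 4, 0]
Event 6: LOCAL 2: VV[2][2]++ -> VV[2]=[1, 0, 5, 0]
Event 7: LOCAL 0: VV[0][0]++ -> VV[0]=[3, 0, 4, 0]
Event 8: LOCAL 1: VV[1][1]++ -> VV[1]=[0, 2, 0, 0]
Event 9: LOCAL 0: VV[0][0]++ -> VV[0]=[4, 0, 4, 0]
Event 1 stamp: [0, 0, 1, 0]
Event 5 stamp: [1, 0, 4, 0]
[0, 0, 1, 0] <= [1, 0, 4, 0]? True
[1, 0, 4, 0] <= [0, 0, 1, 0]? False
Relation: before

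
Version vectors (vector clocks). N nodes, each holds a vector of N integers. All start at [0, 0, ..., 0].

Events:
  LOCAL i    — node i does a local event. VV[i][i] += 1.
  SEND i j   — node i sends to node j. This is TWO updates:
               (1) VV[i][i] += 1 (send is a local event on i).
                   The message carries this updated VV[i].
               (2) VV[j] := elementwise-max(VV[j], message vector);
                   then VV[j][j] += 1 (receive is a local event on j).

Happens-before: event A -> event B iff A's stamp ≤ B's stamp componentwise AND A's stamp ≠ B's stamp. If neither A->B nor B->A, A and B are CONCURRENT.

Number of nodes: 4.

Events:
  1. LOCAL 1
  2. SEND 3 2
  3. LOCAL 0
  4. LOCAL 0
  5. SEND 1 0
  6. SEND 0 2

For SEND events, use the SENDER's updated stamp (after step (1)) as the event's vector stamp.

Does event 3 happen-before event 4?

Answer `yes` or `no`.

Answer: yes

Derivation:
Initial: VV[0]=[0, 0, 0, 0]
Initial: VV[1]=[0, 0, 0, 0]
Initial: VV[2]=[0, 0, 0, 0]
Initial: VV[3]=[0, 0, 0, 0]
Event 1: LOCAL 1: VV[1][1]++ -> VV[1]=[0, 1, 0, 0]
Event 2: SEND 3->2: VV[3][3]++ -> VV[3]=[0, 0, 0, 1], msg_vec=[0, 0, 0, 1]; VV[2]=max(VV[2],msg_vec) then VV[2][2]++ -> VV[2]=[0, 0, 1, 1]
Event 3: LOCAL 0: VV[0][0]++ -> VV[0]=[1, 0, 0, 0]
Event 4: LOCAL 0: VV[0][0]++ -> VV[0]=[2, 0, 0, 0]
Event 5: SEND 1->0: VV[1][1]++ -> VV[1]=[0, 2, 0, 0], msg_vec=[0, 2, 0, 0]; VV[0]=max(VV[0],msg_vec) then VV[0][0]++ -> VV[0]=[3, 2, 0, 0]
Event 6: SEND 0->2: VV[0][0]++ -> VV[0]=[4, 2, 0, 0], msg_vec=[4, 2, 0, 0]; VV[2]=max(VV[2],msg_vec) then VV[2][2]++ -> VV[2]=[4, 2, 2, 1]
Event 3 stamp: [1, 0, 0, 0]
Event 4 stamp: [2, 0, 0, 0]
[1, 0, 0, 0] <= [2, 0, 0, 0]? True. Equal? False. Happens-before: True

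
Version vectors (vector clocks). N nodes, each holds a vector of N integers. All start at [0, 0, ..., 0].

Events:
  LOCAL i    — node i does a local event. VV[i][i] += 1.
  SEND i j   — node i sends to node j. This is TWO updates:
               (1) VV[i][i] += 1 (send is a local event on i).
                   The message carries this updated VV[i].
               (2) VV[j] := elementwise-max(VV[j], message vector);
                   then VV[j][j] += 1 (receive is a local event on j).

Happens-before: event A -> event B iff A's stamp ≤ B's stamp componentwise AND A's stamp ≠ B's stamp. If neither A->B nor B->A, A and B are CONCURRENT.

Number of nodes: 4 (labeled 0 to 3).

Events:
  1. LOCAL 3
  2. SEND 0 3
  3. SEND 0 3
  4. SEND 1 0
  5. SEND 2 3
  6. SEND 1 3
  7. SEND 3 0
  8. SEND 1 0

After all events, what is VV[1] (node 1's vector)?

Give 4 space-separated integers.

Initial: VV[0]=[0, 0, 0, 0]
Initial: VV[1]=[0, 0, 0, 0]
Initial: VV[2]=[0, 0, 0, 0]
Initial: VV[3]=[0, 0, 0, 0]
Event 1: LOCAL 3: VV[3][3]++ -> VV[3]=[0, 0, 0, 1]
Event 2: SEND 0->3: VV[0][0]++ -> VV[0]=[1, 0, 0, 0], msg_vec=[1, 0, 0, 0]; VV[3]=max(VV[3],msg_vec) then VV[3][3]++ -> VV[3]=[1, 0, 0, 2]
Event 3: SEND 0->3: VV[0][0]++ -> VV[0]=[2, 0, 0, 0], msg_vec=[2, 0, 0, 0]; VV[3]=max(VV[3],msg_vec) then VV[3][3]++ -> VV[3]=[2, 0, 0, 3]
Event 4: SEND 1->0: VV[1][1]++ -> VV[1]=[0, 1, 0, 0], msg_vec=[0, 1, 0, 0]; VV[0]=max(VV[0],msg_vec) then VV[0][0]++ -> VV[0]=[3, 1, 0, 0]
Event 5: SEND 2->3: VV[2][2]++ -> VV[2]=[0, 0, 1, 0], msg_vec=[0, 0, 1, 0]; VV[3]=max(VV[3],msg_vec) then VV[3][3]++ -> VV[3]=[2, 0, 1, 4]
Event 6: SEND 1->3: VV[1][1]++ -> VV[1]=[0, 2, 0, 0], msg_vec=[0, 2, 0, 0]; VV[3]=max(VV[3],msg_vec) then VV[3][3]++ -> VV[3]=[2, 2, 1, 5]
Event 7: SEND 3->0: VV[3][3]++ -> VV[3]=[2, 2, 1, 6], msg_vec=[2, 2, 1, 6]; VV[0]=max(VV[0],msg_vec) then VV[0][0]++ -> VV[0]=[4, 2, 1, 6]
Event 8: SEND 1->0: VV[1][1]++ -> VV[1]=[0, 3, 0, 0], msg_vec=[0, 3, 0, 0]; VV[0]=max(VV[0],msg_vec) then VV[0][0]++ -> VV[0]=[5, 3, 1, 6]
Final vectors: VV[0]=[5, 3, 1, 6]; VV[1]=[0, 3, 0, 0]; VV[2]=[0, 0, 1, 0]; VV[3]=[2, 2, 1, 6]

Answer: 0 3 0 0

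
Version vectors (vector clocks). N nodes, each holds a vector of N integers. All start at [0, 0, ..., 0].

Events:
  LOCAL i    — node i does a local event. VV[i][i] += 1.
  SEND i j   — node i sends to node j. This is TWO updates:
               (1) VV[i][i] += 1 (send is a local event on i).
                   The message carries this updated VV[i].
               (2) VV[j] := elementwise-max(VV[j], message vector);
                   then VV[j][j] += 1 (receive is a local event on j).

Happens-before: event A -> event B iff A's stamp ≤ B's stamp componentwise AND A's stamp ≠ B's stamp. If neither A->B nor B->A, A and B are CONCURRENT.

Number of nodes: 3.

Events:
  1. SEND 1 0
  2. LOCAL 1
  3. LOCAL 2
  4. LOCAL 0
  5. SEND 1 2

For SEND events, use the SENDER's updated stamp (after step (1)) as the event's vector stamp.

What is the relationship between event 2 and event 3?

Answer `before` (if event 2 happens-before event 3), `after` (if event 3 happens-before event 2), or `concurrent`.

Initial: VV[0]=[0, 0, 0]
Initial: VV[1]=[0, 0, 0]
Initial: VV[2]=[0, 0, 0]
Event 1: SEND 1->0: VV[1][1]++ -> VV[1]=[0, 1, 0], msg_vec=[0, 1, 0]; VV[0]=max(VV[0],msg_vec) then VV[0][0]++ -> VV[0]=[1, 1, 0]
Event 2: LOCAL 1: VV[1][1]++ -> VV[1]=[0, 2, 0]
Event 3: LOCAL 2: VV[2][2]++ -> VV[2]=[0, 0, 1]
Event 4: LOCAL 0: VV[0][0]++ -> VV[0]=[2, 1, 0]
Event 5: SEND 1->2: VV[1][1]++ -> VV[1]=[0, 3, 0], msg_vec=[0, 3, 0]; VV[2]=max(VV[2],msg_vec) then VV[2][2]++ -> VV[2]=[0, 3, 2]
Event 2 stamp: [0, 2, 0]
Event 3 stamp: [0, 0, 1]
[0, 2, 0] <= [0, 0, 1]? False
[0, 0, 1] <= [0, 2, 0]? False
Relation: concurrent

Answer: concurrent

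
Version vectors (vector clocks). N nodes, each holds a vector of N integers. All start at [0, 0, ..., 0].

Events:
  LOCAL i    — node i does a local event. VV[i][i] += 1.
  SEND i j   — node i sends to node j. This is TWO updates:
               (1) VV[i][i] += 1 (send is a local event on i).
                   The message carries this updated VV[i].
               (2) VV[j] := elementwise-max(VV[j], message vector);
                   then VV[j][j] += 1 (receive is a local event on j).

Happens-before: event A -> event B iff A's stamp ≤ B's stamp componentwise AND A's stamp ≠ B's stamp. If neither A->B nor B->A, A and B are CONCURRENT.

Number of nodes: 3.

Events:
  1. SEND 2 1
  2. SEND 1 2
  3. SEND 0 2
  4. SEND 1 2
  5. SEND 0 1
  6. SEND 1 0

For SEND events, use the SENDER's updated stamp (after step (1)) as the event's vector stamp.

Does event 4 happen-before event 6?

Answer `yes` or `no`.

Answer: yes

Derivation:
Initial: VV[0]=[0, 0, 0]
Initial: VV[1]=[0, 0, 0]
Initial: VV[2]=[0, 0, 0]
Event 1: SEND 2->1: VV[2][2]++ -> VV[2]=[0, 0, 1], msg_vec=[0, 0, 1]; VV[1]=max(VV[1],msg_vec) then VV[1][1]++ -> VV[1]=[0, 1, 1]
Event 2: SEND 1->2: VV[1][1]++ -> VV[1]=[0, 2, 1], msg_vec=[0, 2, 1]; VV[2]=max(VV[2],msg_vec) then VV[2][2]++ -> VV[2]=[0, 2, 2]
Event 3: SEND 0->2: VV[0][0]++ -> VV[0]=[1, 0, 0], msg_vec=[1, 0, 0]; VV[2]=max(VV[2],msg_vec) then VV[2][2]++ -> VV[2]=[1, 2, 3]
Event 4: SEND 1->2: VV[1][1]++ -> VV[1]=[0, 3, 1], msg_vec=[0, 3, 1]; VV[2]=max(VV[2],msg_vec) then VV[2][2]++ -> VV[2]=[1, 3, 4]
Event 5: SEND 0->1: VV[0][0]++ -> VV[0]=[2, 0, 0], msg_vec=[2, 0, 0]; VV[1]=max(VV[1],msg_vec) then VV[1][1]++ -> VV[1]=[2, 4, 1]
Event 6: SEND 1->0: VV[1][1]++ -> VV[1]=[2, 5, 1], msg_vec=[2, 5, 1]; VV[0]=max(VV[0],msg_vec) then VV[0][0]++ -> VV[0]=[3, 5, 1]
Event 4 stamp: [0, 3, 1]
Event 6 stamp: [2, 5, 1]
[0, 3, 1] <= [2, 5, 1]? True. Equal? False. Happens-before: True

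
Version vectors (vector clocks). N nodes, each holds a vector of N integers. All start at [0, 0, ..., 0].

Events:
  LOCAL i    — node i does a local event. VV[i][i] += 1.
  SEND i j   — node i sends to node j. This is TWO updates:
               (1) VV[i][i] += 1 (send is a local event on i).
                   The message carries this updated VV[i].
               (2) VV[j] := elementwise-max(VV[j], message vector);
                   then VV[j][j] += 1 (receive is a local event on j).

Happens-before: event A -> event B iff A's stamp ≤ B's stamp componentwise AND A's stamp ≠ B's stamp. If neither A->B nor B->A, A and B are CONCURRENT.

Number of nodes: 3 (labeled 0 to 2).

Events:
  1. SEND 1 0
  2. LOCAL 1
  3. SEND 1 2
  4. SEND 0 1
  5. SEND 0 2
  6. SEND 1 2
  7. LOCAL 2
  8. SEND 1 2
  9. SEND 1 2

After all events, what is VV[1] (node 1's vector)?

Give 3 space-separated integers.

Initial: VV[0]=[0, 0, 0]
Initial: VV[1]=[0, 0, 0]
Initial: VV[2]=[0, 0, 0]
Event 1: SEND 1->0: VV[1][1]++ -> VV[1]=[0, 1, 0], msg_vec=[0, 1, 0]; VV[0]=max(VV[0],msg_vec) then VV[0][0]++ -> VV[0]=[1, 1, 0]
Event 2: LOCAL 1: VV[1][1]++ -> VV[1]=[0, 2, 0]
Event 3: SEND 1->2: VV[1][1]++ -> VV[1]=[0, 3, 0], msg_vec=[0, 3, 0]; VV[2]=max(VV[2],msg_vec) then VV[2][2]++ -> VV[2]=[0, 3, 1]
Event 4: SEND 0->1: VV[0][0]++ -> VV[0]=[2, 1, 0], msg_vec=[2, 1, 0]; VV[1]=max(VV[1],msg_vec) then VV[1][1]++ -> VV[1]=[2, 4, 0]
Event 5: SEND 0->2: VV[0][0]++ -> VV[0]=[3, 1, 0], msg_vec=[3, 1, 0]; VV[2]=max(VV[2],msg_vec) then VV[2][2]++ -> VV[2]=[3, 3, 2]
Event 6: SEND 1->2: VV[1][1]++ -> VV[1]=[2, 5, 0], msg_vec=[2, 5, 0]; VV[2]=max(VV[2],msg_vec) then VV[2][2]++ -> VV[2]=[3, 5, 3]
Event 7: LOCAL 2: VV[2][2]++ -> VV[2]=[3, 5, 4]
Event 8: SEND 1->2: VV[1][1]++ -> VV[1]=[2, 6, 0], msg_vec=[2, 6, 0]; VV[2]=max(VV[2],msg_vec) then VV[2][2]++ -> VV[2]=[3, 6, 5]
Event 9: SEND 1->2: VV[1][1]++ -> VV[1]=[2, 7, 0], msg_vec=[2, 7, 0]; VV[2]=max(VV[2],msg_vec) then VV[2][2]++ -> VV[2]=[3, 7, 6]
Final vectors: VV[0]=[3, 1, 0]; VV[1]=[2, 7, 0]; VV[2]=[3, 7, 6]

Answer: 2 7 0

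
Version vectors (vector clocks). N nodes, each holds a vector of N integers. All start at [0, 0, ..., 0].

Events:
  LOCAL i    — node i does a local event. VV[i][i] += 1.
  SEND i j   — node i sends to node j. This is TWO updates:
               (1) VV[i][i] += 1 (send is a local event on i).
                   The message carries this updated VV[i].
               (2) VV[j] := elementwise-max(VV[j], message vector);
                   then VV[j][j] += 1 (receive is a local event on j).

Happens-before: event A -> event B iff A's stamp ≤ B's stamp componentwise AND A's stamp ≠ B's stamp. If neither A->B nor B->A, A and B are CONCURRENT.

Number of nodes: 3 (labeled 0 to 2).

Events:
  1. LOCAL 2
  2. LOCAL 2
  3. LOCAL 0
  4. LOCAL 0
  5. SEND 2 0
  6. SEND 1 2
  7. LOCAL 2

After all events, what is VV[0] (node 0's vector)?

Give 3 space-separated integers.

Initial: VV[0]=[0, 0, 0]
Initial: VV[1]=[0, 0, 0]
Initial: VV[2]=[0, 0, 0]
Event 1: LOCAL 2: VV[2][2]++ -> VV[2]=[0, 0, 1]
Event 2: LOCAL 2: VV[2][2]++ -> VV[2]=[0, 0, 2]
Event 3: LOCAL 0: VV[0][0]++ -> VV[0]=[1, 0, 0]
Event 4: LOCAL 0: VV[0][0]++ -> VV[0]=[2, 0, 0]
Event 5: SEND 2->0: VV[2][2]++ -> VV[2]=[0, 0, 3], msg_vec=[0, 0, 3]; VV[0]=max(VV[0],msg_vec) then VV[0][0]++ -> VV[0]=[3, 0, 3]
Event 6: SEND 1->2: VV[1][1]++ -> VV[1]=[0, 1, 0], msg_vec=[0, 1, 0]; VV[2]=max(VV[2],msg_vec) then VV[2][2]++ -> VV[2]=[0, 1, 4]
Event 7: LOCAL 2: VV[2][2]++ -> VV[2]=[0, 1, 5]
Final vectors: VV[0]=[3, 0, 3]; VV[1]=[0, 1, 0]; VV[2]=[0, 1, 5]

Answer: 3 0 3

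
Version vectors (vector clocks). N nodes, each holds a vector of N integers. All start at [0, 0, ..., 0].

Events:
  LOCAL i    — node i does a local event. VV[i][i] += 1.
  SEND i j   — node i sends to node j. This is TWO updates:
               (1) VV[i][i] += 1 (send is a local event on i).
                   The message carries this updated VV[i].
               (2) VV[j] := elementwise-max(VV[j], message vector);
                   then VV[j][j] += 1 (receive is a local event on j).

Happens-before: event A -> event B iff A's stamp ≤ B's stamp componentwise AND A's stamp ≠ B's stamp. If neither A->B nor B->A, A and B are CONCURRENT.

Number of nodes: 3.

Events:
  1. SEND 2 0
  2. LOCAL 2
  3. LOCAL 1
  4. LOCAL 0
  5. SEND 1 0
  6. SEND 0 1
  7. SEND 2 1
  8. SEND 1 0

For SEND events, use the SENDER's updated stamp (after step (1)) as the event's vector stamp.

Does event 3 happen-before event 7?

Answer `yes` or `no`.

Initial: VV[0]=[0, 0, 0]
Initial: VV[1]=[0, 0, 0]
Initial: VV[2]=[0, 0, 0]
Event 1: SEND 2->0: VV[2][2]++ -> VV[2]=[0, 0, 1], msg_vec=[0, 0, 1]; VV[0]=max(VV[0],msg_vec) then VV[0][0]++ -> VV[0]=[1, 0, 1]
Event 2: LOCAL 2: VV[2][2]++ -> VV[2]=[0, 0, 2]
Event 3: LOCAL 1: VV[1][1]++ -> VV[1]=[0, 1, 0]
Event 4: LOCAL 0: VV[0][0]++ -> VV[0]=[2, 0, 1]
Event 5: SEND 1->0: VV[1][1]++ -> VV[1]=[0, 2, 0], msg_vec=[0, 2, 0]; VV[0]=max(VV[0],msg_vec) then VV[0][0]++ -> VV[0]=[3, 2, 1]
Event 6: SEND 0->1: VV[0][0]++ -> VV[0]=[4, 2, 1], msg_vec=[4, 2, 1]; VV[1]=max(VV[1],msg_vec) then VV[1][1]++ -> VV[1]=[4, 3, 1]
Event 7: SEND 2->1: VV[2][2]++ -> VV[2]=[0, 0, 3], msg_vec=[0, 0, 3]; VV[1]=max(VV[1],msg_vec) then VV[1][1]++ -> VV[1]=[4, 4, 3]
Event 8: SEND 1->0: VV[1][1]++ -> VV[1]=[4, 5, 3], msg_vec=[4, 5, 3]; VV[0]=max(VV[0],msg_vec) then VV[0][0]++ -> VV[0]=[5, 5, 3]
Event 3 stamp: [0, 1, 0]
Event 7 stamp: [0, 0, 3]
[0, 1, 0] <= [0, 0, 3]? False. Equal? False. Happens-before: False

Answer: no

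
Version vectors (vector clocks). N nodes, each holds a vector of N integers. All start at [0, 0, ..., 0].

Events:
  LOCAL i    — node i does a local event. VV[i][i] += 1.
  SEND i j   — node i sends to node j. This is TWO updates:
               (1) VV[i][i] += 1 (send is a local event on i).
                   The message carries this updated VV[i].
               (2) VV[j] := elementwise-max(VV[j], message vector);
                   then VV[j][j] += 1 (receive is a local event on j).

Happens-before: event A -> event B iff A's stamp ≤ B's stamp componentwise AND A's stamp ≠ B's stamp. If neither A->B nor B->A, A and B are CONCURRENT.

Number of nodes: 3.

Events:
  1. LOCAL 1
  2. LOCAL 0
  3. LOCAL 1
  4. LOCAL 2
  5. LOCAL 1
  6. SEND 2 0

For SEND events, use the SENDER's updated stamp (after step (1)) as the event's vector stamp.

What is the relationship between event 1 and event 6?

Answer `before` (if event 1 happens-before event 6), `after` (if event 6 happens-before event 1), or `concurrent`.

Answer: concurrent

Derivation:
Initial: VV[0]=[0, 0, 0]
Initial: VV[1]=[0, 0, 0]
Initial: VV[2]=[0, 0, 0]
Event 1: LOCAL 1: VV[1][1]++ -> VV[1]=[0, 1, 0]
Event 2: LOCAL 0: VV[0][0]++ -> VV[0]=[1, 0, 0]
Event 3: LOCAL 1: VV[1][1]++ -> VV[1]=[0, 2, 0]
Event 4: LOCAL 2: VV[2][2]++ -> VV[2]=[0, 0, 1]
Event 5: LOCAL 1: VV[1][1]++ -> VV[1]=[0, 3, 0]
Event 6: SEND 2->0: VV[2][2]++ -> VV[2]=[0, 0, 2], msg_vec=[0, 0, 2]; VV[0]=max(VV[0],msg_vec) then VV[0][0]++ -> VV[0]=[2, 0, 2]
Event 1 stamp: [0, 1, 0]
Event 6 stamp: [0, 0, 2]
[0, 1, 0] <= [0, 0, 2]? False
[0, 0, 2] <= [0, 1, 0]? False
Relation: concurrent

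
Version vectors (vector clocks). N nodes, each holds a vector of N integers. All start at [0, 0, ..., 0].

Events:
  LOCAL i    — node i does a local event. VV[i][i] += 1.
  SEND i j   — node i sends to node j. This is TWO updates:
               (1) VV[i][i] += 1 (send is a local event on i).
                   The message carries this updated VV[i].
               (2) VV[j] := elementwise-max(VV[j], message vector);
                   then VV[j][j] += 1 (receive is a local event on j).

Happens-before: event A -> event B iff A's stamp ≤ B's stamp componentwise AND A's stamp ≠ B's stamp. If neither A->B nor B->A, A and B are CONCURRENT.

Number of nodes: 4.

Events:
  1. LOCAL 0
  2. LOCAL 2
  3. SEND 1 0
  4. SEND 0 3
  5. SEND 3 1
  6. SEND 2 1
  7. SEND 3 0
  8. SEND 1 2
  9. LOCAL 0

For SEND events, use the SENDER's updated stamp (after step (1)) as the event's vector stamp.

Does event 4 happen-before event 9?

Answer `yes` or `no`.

Initial: VV[0]=[0, 0, 0, 0]
Initial: VV[1]=[0, 0, 0, 0]
Initial: VV[2]=[0, 0, 0, 0]
Initial: VV[3]=[0, 0, 0, 0]
Event 1: LOCAL 0: VV[0][0]++ -> VV[0]=[1, 0, 0, 0]
Event 2: LOCAL 2: VV[2][2]++ -> VV[2]=[0, 0, 1, 0]
Event 3: SEND 1->0: VV[1][1]++ -> VV[1]=[0, 1, 0, 0], msg_vec=[0, 1, 0, 0]; VV[0]=max(VV[0],msg_vec) then VV[0][0]++ -> VV[0]=[2, 1, 0, 0]
Event 4: SEND 0->3: VV[0][0]++ -> VV[0]=[3, 1, 0, 0], msg_vec=[3, 1, 0, 0]; VV[3]=max(VV[3],msg_vec) then VV[3][3]++ -> VV[3]=[3, 1, 0, 1]
Event 5: SEND 3->1: VV[3][3]++ -> VV[3]=[3, 1, 0, 2], msg_vec=[3, 1, 0, 2]; VV[1]=max(VV[1],msg_vec) then VV[1][1]++ -> VV[1]=[3, 2, 0, 2]
Event 6: SEND 2->1: VV[2][2]++ -> VV[2]=[0, 0, 2, 0], msg_vec=[0, 0, 2, 0]; VV[1]=max(VV[1],msg_vec) then VV[1][1]++ -> VV[1]=[3, 3, 2, 2]
Event 7: SEND 3->0: VV[3][3]++ -> VV[3]=[3, 1, 0, 3], msg_vec=[3, 1, 0, 3]; VV[0]=max(VV[0],msg_vec) then VV[0][0]++ -> VV[0]=[4, 1, 0, 3]
Event 8: SEND 1->2: VV[1][1]++ -> VV[1]=[3, 4, 2, 2], msg_vec=[3, 4, 2, 2]; VV[2]=max(VV[2],msg_vec) then VV[2][2]++ -> VV[2]=[3, 4, 3, 2]
Event 9: LOCAL 0: VV[0][0]++ -> VV[0]=[5, 1, 0, 3]
Event 4 stamp: [3, 1, 0, 0]
Event 9 stamp: [5, 1, 0, 3]
[3, 1, 0, 0] <= [5, 1, 0, 3]? True. Equal? False. Happens-before: True

Answer: yes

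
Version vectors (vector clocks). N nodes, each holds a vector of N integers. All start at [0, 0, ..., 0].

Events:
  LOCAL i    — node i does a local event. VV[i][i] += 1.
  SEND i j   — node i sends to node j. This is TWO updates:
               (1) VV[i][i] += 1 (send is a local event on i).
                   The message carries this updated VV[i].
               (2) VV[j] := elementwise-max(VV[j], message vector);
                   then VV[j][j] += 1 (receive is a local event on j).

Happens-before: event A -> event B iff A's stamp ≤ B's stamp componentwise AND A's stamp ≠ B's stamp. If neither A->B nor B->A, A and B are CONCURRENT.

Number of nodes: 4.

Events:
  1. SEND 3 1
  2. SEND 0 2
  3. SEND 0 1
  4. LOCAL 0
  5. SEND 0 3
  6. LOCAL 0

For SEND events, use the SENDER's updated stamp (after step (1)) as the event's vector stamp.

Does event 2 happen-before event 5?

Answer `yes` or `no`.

Initial: VV[0]=[0, 0, 0, 0]
Initial: VV[1]=[0, 0, 0, 0]
Initial: VV[2]=[0, 0, 0, 0]
Initial: VV[3]=[0, 0, 0, 0]
Event 1: SEND 3->1: VV[3][3]++ -> VV[3]=[0, 0, 0, 1], msg_vec=[0, 0, 0, 1]; VV[1]=max(VV[1],msg_vec) then VV[1][1]++ -> VV[1]=[0, 1, 0, 1]
Event 2: SEND 0->2: VV[0][0]++ -> VV[0]=[1, 0, 0, 0], msg_vec=[1, 0, 0, 0]; VV[2]=max(VV[2],msg_vec) then VV[2][2]++ -> VV[2]=[1, 0, 1, 0]
Event 3: SEND 0->1: VV[0][0]++ -> VV[0]=[2, 0, 0, 0], msg_vec=[2, 0, 0, 0]; VV[1]=max(VV[1],msg_vec) then VV[1][1]++ -> VV[1]=[2, 2, 0, 1]
Event 4: LOCAL 0: VV[0][0]++ -> VV[0]=[3, 0, 0, 0]
Event 5: SEND 0->3: VV[0][0]++ -> VV[0]=[4, 0, 0, 0], msg_vec=[4, 0, 0, 0]; VV[3]=max(VV[3],msg_vec) then VV[3][3]++ -> VV[3]=[4, 0, 0, 2]
Event 6: LOCAL 0: VV[0][0]++ -> VV[0]=[5, 0, 0, 0]
Event 2 stamp: [1, 0, 0, 0]
Event 5 stamp: [4, 0, 0, 0]
[1, 0, 0, 0] <= [4, 0, 0, 0]? True. Equal? False. Happens-before: True

Answer: yes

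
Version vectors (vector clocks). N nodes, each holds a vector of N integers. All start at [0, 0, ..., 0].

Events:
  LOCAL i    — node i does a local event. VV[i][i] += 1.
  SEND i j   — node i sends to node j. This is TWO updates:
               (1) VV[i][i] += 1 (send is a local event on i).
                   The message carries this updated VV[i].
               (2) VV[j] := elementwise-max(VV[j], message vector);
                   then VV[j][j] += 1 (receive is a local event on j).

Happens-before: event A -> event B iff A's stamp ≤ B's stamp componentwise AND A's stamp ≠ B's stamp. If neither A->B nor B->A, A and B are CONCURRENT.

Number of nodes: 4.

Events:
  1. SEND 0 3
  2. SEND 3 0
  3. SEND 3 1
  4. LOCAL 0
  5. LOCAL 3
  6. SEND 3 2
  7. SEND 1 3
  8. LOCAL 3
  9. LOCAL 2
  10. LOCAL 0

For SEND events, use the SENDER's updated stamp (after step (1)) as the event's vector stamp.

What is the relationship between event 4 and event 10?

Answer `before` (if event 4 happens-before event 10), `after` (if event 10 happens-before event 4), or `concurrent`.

Answer: before

Derivation:
Initial: VV[0]=[0, 0, 0, 0]
Initial: VV[1]=[0, 0, 0, 0]
Initial: VV[2]=[0, 0, 0, 0]
Initial: VV[3]=[0, 0, 0, 0]
Event 1: SEND 0->3: VV[0][0]++ -> VV[0]=[1, 0, 0, 0], msg_vec=[1, 0, 0, 0]; VV[3]=max(VV[3],msg_vec) then VV[3][3]++ -> VV[3]=[1, 0, 0, 1]
Event 2: SEND 3->0: VV[3][3]++ -> VV[3]=[1, 0, 0, 2], msg_vec=[1, 0, 0, 2]; VV[0]=max(VV[0],msg_vec) then VV[0][0]++ -> VV[0]=[2, 0, 0, 2]
Event 3: SEND 3->1: VV[3][3]++ -> VV[3]=[1, 0, 0, 3], msg_vec=[1, 0, 0, 3]; VV[1]=max(VV[1],msg_vec) then VV[1][1]++ -> VV[1]=[1, 1, 0, 3]
Event 4: LOCAL 0: VV[0][0]++ -> VV[0]=[3, 0, 0, 2]
Event 5: LOCAL 3: VV[3][3]++ -> VV[3]=[1, 0, 0, 4]
Event 6: SEND 3->2: VV[3][3]++ -> VV[3]=[1, 0, 0, 5], msg_vec=[1, 0, 0, 5]; VV[2]=max(VV[2],msg_vec) then VV[2][2]++ -> VV[2]=[1, 0, 1, 5]
Event 7: SEND 1->3: VV[1][1]++ -> VV[1]=[1, 2, 0, 3], msg_vec=[1, 2, 0, 3]; VV[3]=max(VV[3],msg_vec) then VV[3][3]++ -> VV[3]=[1, 2, 0, 6]
Event 8: LOCAL 3: VV[3][3]++ -> VV[3]=[1, 2, 0, 7]
Event 9: LOCAL 2: VV[2][2]++ -> VV[2]=[1, 0, 2, 5]
Event 10: LOCAL 0: VV[0][0]++ -> VV[0]=[4, 0, 0, 2]
Event 4 stamp: [3, 0, 0, 2]
Event 10 stamp: [4, 0, 0, 2]
[3, 0, 0, 2] <= [4, 0, 0, 2]? True
[4, 0, 0, 2] <= [3, 0, 0, 2]? False
Relation: before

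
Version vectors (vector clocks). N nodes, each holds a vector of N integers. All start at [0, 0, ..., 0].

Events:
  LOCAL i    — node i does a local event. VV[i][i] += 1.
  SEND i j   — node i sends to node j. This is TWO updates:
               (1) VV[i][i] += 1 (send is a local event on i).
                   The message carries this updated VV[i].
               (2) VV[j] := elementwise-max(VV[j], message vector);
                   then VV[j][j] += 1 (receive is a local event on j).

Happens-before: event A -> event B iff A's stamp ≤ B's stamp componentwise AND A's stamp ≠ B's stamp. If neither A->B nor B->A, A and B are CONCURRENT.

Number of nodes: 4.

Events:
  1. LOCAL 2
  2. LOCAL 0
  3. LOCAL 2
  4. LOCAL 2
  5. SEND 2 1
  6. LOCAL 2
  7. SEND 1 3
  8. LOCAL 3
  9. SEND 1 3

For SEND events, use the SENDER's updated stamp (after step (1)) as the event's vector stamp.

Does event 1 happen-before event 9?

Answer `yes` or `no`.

Answer: yes

Derivation:
Initial: VV[0]=[0, 0, 0, 0]
Initial: VV[1]=[0, 0, 0, 0]
Initial: VV[2]=[0, 0, 0, 0]
Initial: VV[3]=[0, 0, 0, 0]
Event 1: LOCAL 2: VV[2][2]++ -> VV[2]=[0, 0, 1, 0]
Event 2: LOCAL 0: VV[0][0]++ -> VV[0]=[1, 0, 0, 0]
Event 3: LOCAL 2: VV[2][2]++ -> VV[2]=[0, 0, 2, 0]
Event 4: LOCAL 2: VV[2][2]++ -> VV[2]=[0, 0, 3, 0]
Event 5: SEND 2->1: VV[2][2]++ -> VV[2]=[0, 0, 4, 0], msg_vec=[0, 0, 4, 0]; VV[1]=max(VV[1],msg_vec) then VV[1][1]++ -> VV[1]=[0, 1, 4, 0]
Event 6: LOCAL 2: VV[2][2]++ -> VV[2]=[0, 0, 5, 0]
Event 7: SEND 1->3: VV[1][1]++ -> VV[1]=[0, 2, 4, 0], msg_vec=[0, 2, 4, 0]; VV[3]=max(VV[3],msg_vec) then VV[3][3]++ -> VV[3]=[0, 2, 4, 1]
Event 8: LOCAL 3: VV[3][3]++ -> VV[3]=[0, 2, 4, 2]
Event 9: SEND 1->3: VV[1][1]++ -> VV[1]=[0, 3, 4, 0], msg_vec=[0, 3, 4, 0]; VV[3]=max(VV[3],msg_vec) then VV[3][3]++ -> VV[3]=[0, 3, 4, 3]
Event 1 stamp: [0, 0, 1, 0]
Event 9 stamp: [0, 3, 4, 0]
[0, 0, 1, 0] <= [0, 3, 4, 0]? True. Equal? False. Happens-before: True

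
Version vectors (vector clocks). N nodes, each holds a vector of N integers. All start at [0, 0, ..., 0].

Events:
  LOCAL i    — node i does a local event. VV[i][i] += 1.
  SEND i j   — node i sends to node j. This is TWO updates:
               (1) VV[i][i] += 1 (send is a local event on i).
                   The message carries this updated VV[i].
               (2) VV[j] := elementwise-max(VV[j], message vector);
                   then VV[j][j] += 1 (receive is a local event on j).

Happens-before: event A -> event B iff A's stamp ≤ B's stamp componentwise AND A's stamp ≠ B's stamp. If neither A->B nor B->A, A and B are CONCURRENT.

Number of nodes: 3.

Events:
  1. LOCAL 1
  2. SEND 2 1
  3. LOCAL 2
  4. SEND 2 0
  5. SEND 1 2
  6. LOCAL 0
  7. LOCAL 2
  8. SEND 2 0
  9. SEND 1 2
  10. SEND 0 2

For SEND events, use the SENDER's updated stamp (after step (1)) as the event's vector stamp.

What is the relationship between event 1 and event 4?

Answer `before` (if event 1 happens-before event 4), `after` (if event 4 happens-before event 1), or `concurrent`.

Initial: VV[0]=[0, 0, 0]
Initial: VV[1]=[0, 0, 0]
Initial: VV[2]=[0, 0, 0]
Event 1: LOCAL 1: VV[1][1]++ -> VV[1]=[0, 1, 0]
Event 2: SEND 2->1: VV[2][2]++ -> VV[2]=[0, 0, 1], msg_vec=[0, 0, 1]; VV[1]=max(VV[1],msg_vec) then VV[1][1]++ -> VV[1]=[0, 2, 1]
Event 3: LOCAL 2: VV[2][2]++ -> VV[2]=[0, 0, 2]
Event 4: SEND 2->0: VV[2][2]++ -> VV[2]=[0, 0, 3], msg_vec=[0, 0, 3]; VV[0]=max(VV[0],msg_vec) then VV[0][0]++ -> VV[0]=[1, 0, 3]
Event 5: SEND 1->2: VV[1][1]++ -> VV[1]=[0, 3, 1], msg_vec=[0, 3, 1]; VV[2]=max(VV[2],msg_vec) then VV[2][2]++ -> VV[2]=[0, 3, 4]
Event 6: LOCAL 0: VV[0][0]++ -> VV[0]=[2, 0, 3]
Event 7: LOCAL 2: VV[2][2]++ -> VV[2]=[0, 3, 5]
Event 8: SEND 2->0: VV[2][2]++ -> VV[2]=[0, 3, 6], msg_vec=[0, 3, 6]; VV[0]=max(VV[0],msg_vec) then VV[0][0]++ -> VV[0]=[3, 3, 6]
Event 9: SEND 1->2: VV[1][1]++ -> VV[1]=[0, 4, 1], msg_vec=[0, 4, 1]; VV[2]=max(VV[2],msg_vec) then VV[2][2]++ -> VV[2]=[0, 4, 7]
Event 10: SEND 0->2: VV[0][0]++ -> VV[0]=[4, 3, 6], msg_vec=[4, 3, 6]; VV[2]=max(VV[2],msg_vec) then VV[2][2]++ -> VV[2]=[4, 4, 8]
Event 1 stamp: [0, 1, 0]
Event 4 stamp: [0, 0, 3]
[0, 1, 0] <= [0, 0, 3]? False
[0, 0, 3] <= [0, 1, 0]? False
Relation: concurrent

Answer: concurrent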